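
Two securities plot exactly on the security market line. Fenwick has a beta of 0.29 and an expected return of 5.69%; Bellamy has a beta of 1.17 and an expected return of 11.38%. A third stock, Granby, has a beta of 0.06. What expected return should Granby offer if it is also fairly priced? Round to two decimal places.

4.20%

MRP (SML slope) = (11.38% − 5.69%) / (1.17 − 0.29) = 5.69% / 0.88 = 6.4659%
R_f (intercept) = 5.69% − 0.29 × 6.4659% = 3.8149%
E(R_Granby) = R_f + β × MRP = 3.8149% + 0.06 × 6.4659% = 4.20%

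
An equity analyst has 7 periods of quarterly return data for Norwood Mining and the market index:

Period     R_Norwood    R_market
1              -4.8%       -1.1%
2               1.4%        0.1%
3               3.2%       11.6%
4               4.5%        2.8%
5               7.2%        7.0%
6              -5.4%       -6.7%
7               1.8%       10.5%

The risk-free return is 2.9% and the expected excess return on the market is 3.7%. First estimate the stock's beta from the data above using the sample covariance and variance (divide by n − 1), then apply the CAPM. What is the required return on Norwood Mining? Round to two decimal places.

Mean R_i = (-4.8 + 1.4 + 3.2 + 4.5 + 7.2 − 5.4 + 1.8) / 7 = 1.1286%
Mean R_m = (-1.1 + 0.1 + 11.6 + 2.8 + 7.0 − 6.7 + 10.5) / 7 = 3.4571%
Σ(R_i − R̄_i)(R_m − R̄_m) = 133.3086  ⇒  Cov = 133.3086 / 6 = 22.2181
Σ(R_m − R̄_m)² = 264.0971  ⇒  Var(R_m) = 264.0971 / 6 = 44.0162
β = Cov / Var(R_m) = 22.2181 / 44.0162 = 0.5048
E(R) = R_f + β × MRP = 2.9% + 0.5048 × 3.7% = 4.77%

4.77%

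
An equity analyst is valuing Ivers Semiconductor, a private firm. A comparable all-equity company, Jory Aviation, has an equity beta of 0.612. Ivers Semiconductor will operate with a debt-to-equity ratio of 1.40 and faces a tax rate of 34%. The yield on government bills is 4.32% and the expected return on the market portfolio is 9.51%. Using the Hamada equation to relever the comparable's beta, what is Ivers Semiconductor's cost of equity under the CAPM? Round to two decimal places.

10.43%

β_L = β_U × [1 + (1 − t)(D/E)] = 0.612 × [1 + (1 − 0.34) × 1.40]
    = 0.612 × [1 + 0.66 × 1.40] = 0.612 × 1.9240 = 1.1775
MRP = 9.51% − 4.32% = 5.19%
E(R) = R_f + β_L × MRP = 4.32% + 1.1775 × 5.19% = 10.43%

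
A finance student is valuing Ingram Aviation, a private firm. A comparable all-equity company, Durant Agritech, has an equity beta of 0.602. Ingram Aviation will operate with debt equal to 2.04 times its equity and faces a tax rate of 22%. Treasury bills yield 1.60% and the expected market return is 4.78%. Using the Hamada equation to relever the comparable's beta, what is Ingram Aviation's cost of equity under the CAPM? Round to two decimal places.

β_L = β_U × [1 + (1 − t)(D/E)] = 0.602 × [1 + (1 − 0.22) × 2.04]
    = 0.602 × [1 + 0.78 × 2.04] = 0.602 × 2.5912 = 1.5599
MRP = 4.78% − 1.60% = 3.18%
E(R) = R_f + β_L × MRP = 1.60% + 1.5599 × 3.18% = 6.56%

6.56%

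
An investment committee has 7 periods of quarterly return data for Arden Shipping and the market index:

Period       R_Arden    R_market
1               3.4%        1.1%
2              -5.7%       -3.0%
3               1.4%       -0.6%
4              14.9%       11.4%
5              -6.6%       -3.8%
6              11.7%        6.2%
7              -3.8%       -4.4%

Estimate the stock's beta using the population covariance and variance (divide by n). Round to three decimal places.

Mean R_i = (3.4 − 5.7 + 1.4 + 14.9 − 6.6 + 11.7 − 3.8) / 7 = 2.1857%
Mean R_m = (1.1 − 3.0 − 0.6 + 11.4 − 3.8 + 6.2 − 4.4) / 7 = 0.9857%
Σ(R_i − R̄_i)(R_m − R̄_m) = 289.1186  ⇒  Cov = 289.1186 / 7 = 41.3027
Σ(R_m − R̄_m)² = 205.9686  ⇒  Var(R_m) = 205.9686 / 7 = 29.4241
β = Cov / Var(R_m) = 41.3027 / 29.4241 = 1.4037

1.404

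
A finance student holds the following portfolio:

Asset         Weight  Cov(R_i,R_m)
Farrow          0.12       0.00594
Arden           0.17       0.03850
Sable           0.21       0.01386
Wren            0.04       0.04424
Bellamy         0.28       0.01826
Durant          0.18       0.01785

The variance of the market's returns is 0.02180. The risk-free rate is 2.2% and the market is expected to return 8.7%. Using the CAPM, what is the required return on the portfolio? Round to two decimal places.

8.24%

β_Farrow = 0.00594 / 0.02180 = 0.2725
β_Arden = 0.03850 / 0.02180 = 1.7661
β_Sable = 0.01386 / 0.02180 = 0.6358
β_Wren = 0.04424 / 0.02180 = 2.0294
β_Bellamy = 0.01826 / 0.02180 = 0.8376
β_Durant = 0.01785 / 0.02180 = 0.8188
β_P = Σ w_i β_i = 0.12×0.2725 + 0.17×1.7661 + 0.21×0.6358 + 0.04×2.0294 + 0.28×0.8376 + 0.18×0.8188 = 0.9295
MRP = 8.7% − 2.2% = 6.50%
E(R_P) = R_f + β_P × MRP = 2.2% + 0.9295 × 6.5% = 8.24%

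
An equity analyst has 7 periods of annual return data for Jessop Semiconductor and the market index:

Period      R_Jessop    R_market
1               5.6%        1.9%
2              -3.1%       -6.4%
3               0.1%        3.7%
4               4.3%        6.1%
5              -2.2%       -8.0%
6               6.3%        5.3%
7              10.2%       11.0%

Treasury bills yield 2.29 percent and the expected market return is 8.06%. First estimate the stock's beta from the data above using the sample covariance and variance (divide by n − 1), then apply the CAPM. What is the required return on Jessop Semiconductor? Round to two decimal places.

5.95%

Mean R_i = (5.6 − 3.1 + 0.1 + 4.3 − 2.2 + 6.3 + 10.2) / 7 = 3.0286%
Mean R_m = (1.9 − 6.4 + 3.7 + 6.1 − 8.0 + 5.3 + 11.0) / 7 = 1.9429%
Σ(R_i − R̄_i)(R_m − R̄_m) = 179.0814  ⇒  Cov = 179.0814 / 6 = 29.8469
Σ(R_m − R̄_m)² = 282.1371  ⇒  Var(R_m) = 282.1371 / 6 = 47.0229
β = Cov / Var(R_m) = 29.8469 / 47.0229 = 0.6347
MRP = 8.06% − 2.29% = 5.77%
E(R) = R_f + β × MRP = 2.29% + 0.6347 × 5.77% = 5.95%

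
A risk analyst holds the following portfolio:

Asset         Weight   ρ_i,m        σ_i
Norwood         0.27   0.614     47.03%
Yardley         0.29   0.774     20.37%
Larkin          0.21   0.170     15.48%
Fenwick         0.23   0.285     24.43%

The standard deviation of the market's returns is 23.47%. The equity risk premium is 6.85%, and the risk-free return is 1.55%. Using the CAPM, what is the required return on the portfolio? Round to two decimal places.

5.79%

β_Norwood = 0.614 × 47.03% / 23.47% = 1.2304
β_Yardley = 0.774 × 20.37% / 23.47% = 0.6718
β_Larkin = 0.170 × 15.48% / 23.47% = 0.1121
β_Fenwick = 0.285 × 24.43% / 23.47% = 0.2967
β_P = Σ w_i β_i = 0.27×1.2304 + 0.29×0.6718 + 0.21×0.1121 + 0.23×0.2967 = 0.6188
E(R_P) = R_f + β_P × MRP = 1.55% + 0.6188 × 6.85% = 5.79%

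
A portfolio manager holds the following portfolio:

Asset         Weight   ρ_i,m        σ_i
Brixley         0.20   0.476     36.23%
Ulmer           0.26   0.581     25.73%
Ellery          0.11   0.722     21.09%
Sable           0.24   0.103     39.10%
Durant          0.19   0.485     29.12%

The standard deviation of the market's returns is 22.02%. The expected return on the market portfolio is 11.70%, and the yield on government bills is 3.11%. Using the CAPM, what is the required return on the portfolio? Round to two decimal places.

8.05%

β_Brixley = 0.476 × 36.23% / 22.02% = 0.7832
β_Ulmer = 0.581 × 25.73% / 22.02% = 0.6789
β_Ellery = 0.722 × 21.09% / 22.02% = 0.6915
β_Sable = 0.103 × 39.10% / 22.02% = 0.1829
β_Durant = 0.485 × 29.12% / 22.02% = 0.6414
β_P = Σ w_i β_i = 0.20×0.7832 + 0.26×0.6789 + 0.11×0.6915 + 0.24×0.1829 + 0.19×0.6414 = 0.5750
MRP = 11.70% − 3.11% = 8.59%
E(R_P) = R_f + β_P × MRP = 3.11% + 0.5750 × 8.59% = 8.05%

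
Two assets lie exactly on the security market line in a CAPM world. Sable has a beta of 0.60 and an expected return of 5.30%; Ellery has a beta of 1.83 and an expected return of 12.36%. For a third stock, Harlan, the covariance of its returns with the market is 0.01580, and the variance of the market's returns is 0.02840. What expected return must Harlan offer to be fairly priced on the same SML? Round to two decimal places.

5.05%

MRP = (12.36% − 5.30%) / (1.83 − 0.60) = 5.7398%
R_f = 5.30% − 0.60 × 5.7398% = 1.8561%
β_Harlan = Cov / Var(R_m) = 0.01580 / 0.02840 = 0.5563
E(R_Harlan) = R_f + β × MRP = 1.8561% + 0.5563 × 5.7398% = 5.05%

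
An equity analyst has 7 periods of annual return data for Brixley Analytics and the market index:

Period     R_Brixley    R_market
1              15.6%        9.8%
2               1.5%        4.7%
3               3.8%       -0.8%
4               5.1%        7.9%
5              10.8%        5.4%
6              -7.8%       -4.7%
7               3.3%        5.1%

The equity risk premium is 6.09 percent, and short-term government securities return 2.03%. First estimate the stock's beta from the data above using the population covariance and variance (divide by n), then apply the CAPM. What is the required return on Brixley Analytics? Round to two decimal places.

9.38%

Mean R_i = (15.6 + 1.5 + 3.8 + 5.1 + 10.8 − 7.8 + 3.3) / 7 = 4.6143%
Mean R_m = (9.8 + 4.7 − 0.8 + 7.9 + 5.4 − 4.7 + 5.1) / 7 = 3.9143%
Σ(R_i − R̄_i)(R_m − R̄_m) = 182.5586  ⇒  Cov = 182.5586 / 7 = 26.0798
Σ(R_m − R̄_m)² = 151.1886  ⇒  Var(R_m) = 151.1886 / 7 = 21.5984
β = Cov / Var(R_m) = 26.0798 / 21.5984 = 1.2075
E(R) = R_f + β × MRP = 2.03% + 1.2075 × 6.09% = 9.38%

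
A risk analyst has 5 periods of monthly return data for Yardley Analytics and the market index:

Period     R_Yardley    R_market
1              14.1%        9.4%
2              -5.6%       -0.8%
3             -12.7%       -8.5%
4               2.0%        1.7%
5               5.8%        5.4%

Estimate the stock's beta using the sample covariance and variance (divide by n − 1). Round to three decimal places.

Mean R_i = (14.1 − 5.6 − 12.7 + 2.0 + 5.8) / 5 = 0.7200%
Mean R_m = (9.4 − 0.8 − 8.5 + 1.7 + 5.4) / 5 = 1.4400%
Σ(R_i − R̄_i)(R_m − R̄_m) = 274.5060  ⇒  Cov = 274.5060 / 4 = 68.6265
Σ(R_m − R̄_m)² = 182.9320  ⇒  Var(R_m) = 182.9320 / 4 = 45.7330
β = Cov / Var(R_m) = 68.6265 / 45.7330 = 1.5006

1.501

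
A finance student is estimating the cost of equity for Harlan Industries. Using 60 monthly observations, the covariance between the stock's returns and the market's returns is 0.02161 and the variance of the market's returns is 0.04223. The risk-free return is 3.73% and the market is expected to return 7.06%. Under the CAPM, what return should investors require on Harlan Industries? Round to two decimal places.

5.43%

β = Cov(R_i, R_m) / Var(R_m) = 0.02161 / 0.04223 = 0.5117
MRP = 7.06% − 3.73% = 3.33%
E(R) = R_f + β × MRP = 3.73% + 0.5117 × 3.33% = 5.43%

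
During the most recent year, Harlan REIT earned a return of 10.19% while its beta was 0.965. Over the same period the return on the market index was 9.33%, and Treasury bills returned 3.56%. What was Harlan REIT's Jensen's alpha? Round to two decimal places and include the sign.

+1.06%

Market excess return = 9.33% − 3.56% = 5.77%
CAPM benchmark = R_f + β(R_m − R_f) = 3.56% + 0.965 × 5.77% = 9.12805%
α = actual − benchmark = 10.19% − 9.12805% = +1.06%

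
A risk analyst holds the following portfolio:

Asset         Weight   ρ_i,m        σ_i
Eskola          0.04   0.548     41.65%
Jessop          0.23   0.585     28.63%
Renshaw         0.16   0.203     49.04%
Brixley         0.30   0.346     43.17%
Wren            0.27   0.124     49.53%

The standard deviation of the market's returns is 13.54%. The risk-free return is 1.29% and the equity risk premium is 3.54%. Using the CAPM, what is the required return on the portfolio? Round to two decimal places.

4.56%

β_Eskola = 0.548 × 41.65% / 13.54% = 1.6857
β_Jessop = 0.585 × 28.63% / 13.54% = 1.2370
β_Renshaw = 0.203 × 49.04% / 13.54% = 0.7352
β_Brixley = 0.346 × 43.17% / 13.54% = 1.1032
β_Wren = 0.124 × 49.53% / 13.54% = 0.4536
β_P = Σ w_i β_i = 0.04×1.6857 + 0.23×1.2370 + 0.16×0.7352 + 0.30×1.1032 + 0.27×0.4536 = 0.9230
E(R_P) = R_f + β_P × MRP = 1.29% + 0.9230 × 3.54% = 4.56%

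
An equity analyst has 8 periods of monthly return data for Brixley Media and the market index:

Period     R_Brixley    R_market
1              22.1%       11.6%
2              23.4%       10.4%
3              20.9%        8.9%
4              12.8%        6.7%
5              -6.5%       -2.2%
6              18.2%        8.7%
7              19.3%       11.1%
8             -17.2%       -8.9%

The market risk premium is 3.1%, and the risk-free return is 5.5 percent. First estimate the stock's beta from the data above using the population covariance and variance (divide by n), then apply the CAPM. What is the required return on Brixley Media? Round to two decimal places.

11.78%

Mean R_i = (22.1 + 23.4 + 20.9 + 12.8 − 6.5 + 18.2 + 19.3 − 17.2) / 8 = 11.6250%
Mean R_m = (11.6 + 10.4 + 8.9 + 6.7 − 2.2 + 8.7 + 11.1 − 8.9) / 8 = 5.7875%
Σ(R_i − R̄_i)(R_m − R̄_m) = 773.2025  ⇒  Cov = 773.2025 / 8 = 96.6503
Σ(R_m − R̄_m)² = 381.8088  ⇒  Var(R_m) = 381.8088 / 8 = 47.7261
β = Cov / Var(R_m) = 96.6503 / 47.7261 = 2.0251
E(R) = R_f + β × MRP = 5.5% + 2.0251 × 3.1% = 11.78%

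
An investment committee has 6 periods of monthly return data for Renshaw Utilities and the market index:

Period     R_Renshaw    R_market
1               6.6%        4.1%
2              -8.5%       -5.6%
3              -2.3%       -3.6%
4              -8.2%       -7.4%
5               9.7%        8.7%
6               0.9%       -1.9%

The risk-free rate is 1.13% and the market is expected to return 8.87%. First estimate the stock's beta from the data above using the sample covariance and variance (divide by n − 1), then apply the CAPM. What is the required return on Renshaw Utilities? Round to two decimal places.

10.29%

Mean R_i = (6.6 − 8.5 − 2.3 − 8.2 + 9.7 + 0.9) / 6 = -0.3000%
Mean R_m = (4.1 − 5.6 − 3.6 − 7.4 + 8.7 − 1.9) / 6 = -0.9500%
Σ(R_i − R̄_i)(R_m − R̄_m) = 224.5900  ⇒  Cov = 224.5900 / 5 = 44.9180
Σ(R_m − R̄_m)² = 189.7750  ⇒  Var(R_m) = 189.7750 / 5 = 37.9550
β = Cov / Var(R_m) = 44.9180 / 37.9550 = 1.1835
MRP = 8.87% − 1.13% = 7.74%
E(R) = R_f + β × MRP = 1.13% + 1.1835 × 7.74% = 10.29%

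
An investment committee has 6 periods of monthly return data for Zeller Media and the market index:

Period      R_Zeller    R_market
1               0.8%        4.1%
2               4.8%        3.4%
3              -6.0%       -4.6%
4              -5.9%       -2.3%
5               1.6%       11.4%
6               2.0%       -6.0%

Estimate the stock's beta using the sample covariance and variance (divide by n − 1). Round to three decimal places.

0.325

Mean R_i = (0.8 + 4.8 − 6.0 − 5.9 + 1.6 + 2.0) / 6 = -0.4500%
Mean R_m = (4.1 + 3.4 − 4.6 − 2.3 + 11.4 − 6.0) / 6 = 1.0000%
Σ(R_i − R̄_i)(R_m − R̄_m) = 69.7100  ⇒  Cov = 69.7100 / 5 = 13.9420
Σ(R_m − R̄_m)² = 214.7800  ⇒  Var(R_m) = 214.7800 / 5 = 42.9560
β = Cov / Var(R_m) = 13.9420 / 42.9560 = 0.3246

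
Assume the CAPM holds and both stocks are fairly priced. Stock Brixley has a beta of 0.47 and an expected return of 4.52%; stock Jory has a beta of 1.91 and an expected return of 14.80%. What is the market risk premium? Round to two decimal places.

7.14%

Both satisfy E(R) = R_f + β·MRP, so the slope of the SML is
MRP = (14.80% − 4.52%) / (1.91 − 0.47) = 10.28% / 1.44 = 7.1389%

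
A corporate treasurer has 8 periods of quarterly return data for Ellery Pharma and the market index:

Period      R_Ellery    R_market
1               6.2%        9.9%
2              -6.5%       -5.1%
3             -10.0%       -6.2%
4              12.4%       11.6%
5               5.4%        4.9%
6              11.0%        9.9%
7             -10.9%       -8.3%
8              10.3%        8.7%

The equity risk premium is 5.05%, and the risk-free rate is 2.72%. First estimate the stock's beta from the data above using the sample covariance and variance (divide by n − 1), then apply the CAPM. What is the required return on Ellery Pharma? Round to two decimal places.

Mean R_i = (6.2 − 6.5 − 10.0 + 12.4 + 5.4 + 11.0 − 10.9 + 10.3) / 8 = 2.2375%
Mean R_m = (9.9 − 5.1 − 6.2 + 11.6 + 4.9 + 9.9 − 8.3 + 8.7) / 8 = 3.1750%
Σ(R_i − R̄_i)(R_m − R̄_m) = 558.9775  ⇒  Cov = 558.9775 / 7 = 79.8539
Σ(R_m − R̄_m)² = 482.9750  ⇒  Var(R_m) = 482.9750 / 7 = 68.9964
β = Cov / Var(R_m) = 79.8539 / 68.9964 = 1.1574
E(R) = R_f + β × MRP = 2.72% + 1.1574 × 5.05% = 8.56%

8.56%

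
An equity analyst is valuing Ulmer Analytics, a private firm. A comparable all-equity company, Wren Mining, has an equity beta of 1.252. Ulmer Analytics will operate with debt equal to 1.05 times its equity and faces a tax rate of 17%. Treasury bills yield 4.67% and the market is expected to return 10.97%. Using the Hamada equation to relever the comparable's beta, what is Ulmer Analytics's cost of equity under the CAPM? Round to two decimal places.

β_L = β_U × [1 + (1 − t)(D/E)] = 1.252 × [1 + (1 − 0.17) × 1.05]
    = 1.252 × [1 + 0.83 × 1.05] = 1.252 × 1.8715 = 2.3431
MRP = 10.97% − 4.67% = 6.30%
E(R) = R_f + β_L × MRP = 4.67% + 2.3431 × 6.30% = 19.43%

19.43%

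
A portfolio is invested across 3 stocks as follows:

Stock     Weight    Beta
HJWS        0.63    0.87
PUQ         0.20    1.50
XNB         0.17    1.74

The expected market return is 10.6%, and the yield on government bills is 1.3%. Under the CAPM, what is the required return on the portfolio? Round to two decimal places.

β_P = Σ w_i β_i = 0.63×0.87 + 0.20×1.50 + 0.17×1.74 = 1.1439
MRP = 10.6% − 1.3% = 9.30%
E(R_P) = R_f + β_P × MRP = 1.3% + 1.1439 × 9.3% = 11.94%

11.94%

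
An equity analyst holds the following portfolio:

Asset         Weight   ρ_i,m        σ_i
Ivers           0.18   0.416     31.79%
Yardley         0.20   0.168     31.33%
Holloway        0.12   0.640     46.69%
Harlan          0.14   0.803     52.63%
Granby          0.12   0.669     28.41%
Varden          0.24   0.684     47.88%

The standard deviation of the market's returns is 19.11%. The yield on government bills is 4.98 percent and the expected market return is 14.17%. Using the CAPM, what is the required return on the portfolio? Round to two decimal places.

16.08%

β_Ivers = 0.416 × 31.79% / 19.11% = 0.6920
β_Yardley = 0.168 × 31.33% / 19.11% = 0.2754
β_Holloway = 0.640 × 46.69% / 19.11% = 1.5637
β_Harlan = 0.803 × 52.63% / 19.11% = 2.2115
β_Granby = 0.669 × 28.41% / 19.11% = 0.9946
β_Varden = 0.684 × 47.88% / 19.11% = 1.7138
β_P = Σ w_i β_i = 0.18×0.6920 + 0.20×0.2754 + 0.12×1.5637 + 0.14×2.2115 + 0.12×0.9946 + 0.24×1.7138 = 1.2076
MRP = 14.17% − 4.98% = 9.19%
E(R_P) = R_f + β_P × MRP = 4.98% + 1.2076 × 9.19% = 16.08%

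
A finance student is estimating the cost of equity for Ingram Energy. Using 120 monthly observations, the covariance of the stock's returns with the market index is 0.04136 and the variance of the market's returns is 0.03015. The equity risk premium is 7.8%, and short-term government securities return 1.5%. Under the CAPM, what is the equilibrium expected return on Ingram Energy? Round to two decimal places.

12.20%

β = Cov(R_i, R_m) / Var(R_m) = 0.04136 / 0.03015 = 1.3718
E(R) = R_f + β × MRP = 1.5% + 1.3718 × 7.8% = 12.20%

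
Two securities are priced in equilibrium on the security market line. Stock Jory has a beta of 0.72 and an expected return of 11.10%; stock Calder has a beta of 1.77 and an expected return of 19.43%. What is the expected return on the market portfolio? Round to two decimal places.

13.32%

Both satisfy E(R) = R_f + β·MRP, so the slope of the SML is
MRP = (19.43% − 11.10%) / (1.77 − 0.72) = 8.33% / 1.05 = 7.9333%
R_f = E(R_Jory) − β_Jory·MRP = 11.10% − 0.72 × 7.9333% = 5.3880%
E(R_m) = R_f + MRP = 5.3880% + 7.9333% = 13.32%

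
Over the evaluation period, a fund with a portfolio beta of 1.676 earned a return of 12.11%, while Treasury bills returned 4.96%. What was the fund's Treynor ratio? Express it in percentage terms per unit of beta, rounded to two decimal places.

4.27%

Treynor = (R_P − R_f) / β_P = (12.11% − 4.96%) / 1.6760 = 7.15% / 1.6760 = 4.27%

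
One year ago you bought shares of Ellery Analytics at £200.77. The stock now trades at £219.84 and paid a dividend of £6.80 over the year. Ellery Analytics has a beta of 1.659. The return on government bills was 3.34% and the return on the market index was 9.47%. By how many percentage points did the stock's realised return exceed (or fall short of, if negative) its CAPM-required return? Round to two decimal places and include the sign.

-0.62%

Realised HPR = (P1 + D1 − P0) / P0 = (219.84 + 6.80 − 200.77) / 200.77 = 25.87 / 200.77 = 12.8854%
MRP = 9.47% − 3.34% = 6.13%
CAPM required = R_f + β·MRP = 3.34% + 1.659 × 6.13% = 13.50967%
α = realised − required = 12.8854% − 13.50967% = -0.62%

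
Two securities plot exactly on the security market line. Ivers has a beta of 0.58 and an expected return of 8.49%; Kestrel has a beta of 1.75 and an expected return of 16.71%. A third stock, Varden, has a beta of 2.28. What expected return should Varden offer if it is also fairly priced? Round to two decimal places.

MRP (SML slope) = (16.71% − 8.49%) / (1.75 − 0.58) = 8.22% / 1.17 = 7.0256%
R_f (intercept) = 8.49% − 0.58 × 7.0256% = 4.4152%
E(R_Varden) = R_f + β × MRP = 4.4152% + 2.28 × 7.0256% = 20.43%

20.43%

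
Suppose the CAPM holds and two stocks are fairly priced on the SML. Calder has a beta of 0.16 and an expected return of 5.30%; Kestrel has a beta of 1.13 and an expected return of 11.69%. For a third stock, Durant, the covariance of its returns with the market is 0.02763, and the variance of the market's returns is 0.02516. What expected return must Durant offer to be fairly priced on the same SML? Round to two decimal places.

11.48%

MRP = (11.69% − 5.30%) / (1.13 − 0.16) = 6.5876%
R_f = 5.30% − 0.16 × 6.5876% = 4.2460%
β_Durant = Cov / Var(R_m) = 0.02763 / 0.02516 = 1.0982
E(R_Durant) = R_f + β × MRP = 4.2460% + 1.0982 × 6.5876% = 11.48%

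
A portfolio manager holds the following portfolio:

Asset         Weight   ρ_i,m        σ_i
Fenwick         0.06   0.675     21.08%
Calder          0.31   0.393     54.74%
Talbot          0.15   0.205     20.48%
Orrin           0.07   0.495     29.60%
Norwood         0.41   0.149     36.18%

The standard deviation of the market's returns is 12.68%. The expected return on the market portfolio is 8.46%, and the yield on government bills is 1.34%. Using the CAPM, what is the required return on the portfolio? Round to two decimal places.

7.73%

β_Fenwick = 0.675 × 21.08% / 12.68% = 1.1222
β_Calder = 0.393 × 54.74% / 12.68% = 1.6966
β_Talbot = 0.205 × 20.48% / 12.68% = 0.3311
β_Orrin = 0.495 × 29.60% / 12.68% = 1.1555
β_Norwood = 0.149 × 36.18% / 12.68% = 0.4251
β_P = Σ w_i β_i = 0.06×1.1222 + 0.31×1.6966 + 0.15×0.3311 + 0.07×1.1555 + 0.41×0.4251 = 0.8981
MRP = 8.46% − 1.34% = 7.12%
E(R_P) = R_f + β_P × MRP = 1.34% + 0.8981 × 7.12% = 7.73%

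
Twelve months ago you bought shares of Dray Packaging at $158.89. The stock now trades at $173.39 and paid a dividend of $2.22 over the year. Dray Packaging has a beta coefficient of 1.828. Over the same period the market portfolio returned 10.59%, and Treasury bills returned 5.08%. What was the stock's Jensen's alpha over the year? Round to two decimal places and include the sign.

-4.63%

Realised HPR = (P1 + D1 − P0) / P0 = (173.39 + 2.22 − 158.89) / 158.89 = 16.72 / 158.89 = 10.5230%
MRP = 10.59% − 5.08% = 5.51%
CAPM required = R_f + β·MRP = 5.08% + 1.828 × 5.51% = 15.15228%
α = realised − required = 10.5230% − 15.15228% = -4.63%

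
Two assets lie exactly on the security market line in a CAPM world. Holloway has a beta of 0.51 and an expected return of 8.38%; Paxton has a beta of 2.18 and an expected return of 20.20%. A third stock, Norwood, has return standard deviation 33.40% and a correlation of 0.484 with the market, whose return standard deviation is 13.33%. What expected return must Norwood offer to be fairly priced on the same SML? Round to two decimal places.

13.35%

MRP = (20.20% − 8.38%) / (2.18 − 0.51) = 7.0778%
R_f = 8.38% − 0.51 × 7.0778% = 4.7703%
β_Norwood = ρ·σ_i/σ_m = 0.484 × 33.40 / 13.33 = 1.2127
E(R_Norwood) = R_f + β × MRP = 4.7703% + 1.2127 × 7.0778% = 13.35%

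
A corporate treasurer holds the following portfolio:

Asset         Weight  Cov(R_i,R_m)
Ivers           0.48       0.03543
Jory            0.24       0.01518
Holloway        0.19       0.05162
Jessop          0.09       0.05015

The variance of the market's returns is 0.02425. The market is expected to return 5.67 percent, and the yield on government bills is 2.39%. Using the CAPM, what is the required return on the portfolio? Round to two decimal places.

β_Ivers = 0.03543 / 0.02425 = 1.4610
β_Jory = 0.01518 / 0.02425 = 0.6260
β_Holloway = 0.05162 / 0.02425 = 2.1287
β_Jessop = 0.05015 / 0.02425 = 2.0680
β_P = Σ w_i β_i = 0.48×1.4610 + 0.24×0.6260 + 0.19×2.1287 + 0.09×2.0680 = 1.4421
MRP = 5.67% − 2.39% = 3.28%
E(R_P) = R_f + β_P × MRP = 2.39% + 1.4421 × 3.28% = 7.12%

7.12%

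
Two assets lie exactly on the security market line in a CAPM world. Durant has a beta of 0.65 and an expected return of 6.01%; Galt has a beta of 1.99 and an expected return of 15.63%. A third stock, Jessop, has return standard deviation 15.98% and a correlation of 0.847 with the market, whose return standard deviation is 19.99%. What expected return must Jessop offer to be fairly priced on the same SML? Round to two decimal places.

6.20%

MRP = (15.63% − 6.01%) / (1.99 − 0.65) = 7.1791%
R_f = 6.01% − 0.65 × 7.1791% = 1.3436%
β_Jessop = ρ·σ_i/σ_m = 0.847 × 15.98 / 19.99 = 0.6771
E(R_Jessop) = R_f + β × MRP = 1.3436% + 0.6771 × 7.1791% = 6.20%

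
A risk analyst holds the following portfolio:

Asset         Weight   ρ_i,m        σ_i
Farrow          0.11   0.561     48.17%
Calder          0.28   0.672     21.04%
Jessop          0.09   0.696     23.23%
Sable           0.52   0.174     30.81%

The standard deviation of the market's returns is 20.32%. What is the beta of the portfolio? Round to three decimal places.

0.550

β_Farrow = 0.561 × 48.17% / 20.32% = 1.3299
β_Calder = 0.672 × 21.04% / 20.32% = 0.6958
β_Jessop = 0.696 × 23.23% / 20.32% = 0.7957
β_Sable = 0.174 × 30.81% / 20.32% = 0.2638
β_P = Σ w_i β_i = 0.11×1.3299 + 0.28×0.6958 + 0.09×0.7957 + 0.52×0.2638 = 0.5499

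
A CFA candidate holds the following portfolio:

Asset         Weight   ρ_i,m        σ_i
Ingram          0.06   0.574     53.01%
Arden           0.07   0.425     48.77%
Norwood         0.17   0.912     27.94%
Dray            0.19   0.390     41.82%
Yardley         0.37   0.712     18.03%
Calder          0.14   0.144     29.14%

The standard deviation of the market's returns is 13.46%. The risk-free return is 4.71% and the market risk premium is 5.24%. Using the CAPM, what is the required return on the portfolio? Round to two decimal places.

β_Ingram = 0.574 × 53.01% / 13.46% = 2.2606
β_Arden = 0.425 × 48.77% / 13.46% = 1.5399
β_Norwood = 0.912 × 27.94% / 13.46% = 1.8931
β_Dray = 0.390 × 41.82% / 13.46% = 1.2117
β_Yardley = 0.712 × 18.03% / 13.46% = 0.9537
β_Calder = 0.144 × 29.14% / 13.46% = 0.3118
β_P = Σ w_i β_i = 0.06×2.2606 + 0.07×1.5399 + 0.17×1.8931 + 0.19×1.2117 + 0.37×0.9537 + 0.14×0.3118 = 1.1920
E(R_P) = R_f + β_P × MRP = 4.71% + 1.1920 × 5.24% = 10.96%

10.96%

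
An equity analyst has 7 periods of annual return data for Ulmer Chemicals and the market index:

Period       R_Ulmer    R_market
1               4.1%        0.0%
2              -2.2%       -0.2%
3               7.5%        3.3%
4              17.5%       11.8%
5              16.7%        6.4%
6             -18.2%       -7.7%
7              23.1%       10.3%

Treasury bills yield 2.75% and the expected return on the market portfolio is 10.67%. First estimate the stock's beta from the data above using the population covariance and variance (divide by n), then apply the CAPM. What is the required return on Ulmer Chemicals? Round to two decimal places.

18.63%

Mean R_i = (4.1 − 2.2 + 7.5 + 17.5 + 16.7 − 18.2 + 23.1) / 7 = 6.9286%
Mean R_m = (0.0 − 0.2 + 3.3 + 11.8 + 6.4 − 7.7 + 10.3) / 7 = 3.4143%
Σ(R_i − R̄_i)(R_m − R̄_m) = 551.0471  ⇒  Cov = 551.0471 / 7 = 78.7210
Σ(R_m − R̄_m)² = 274.9086  ⇒  Var(R_m) = 274.9086 / 7 = 39.2727
β = Cov / Var(R_m) = 78.7210 / 39.2727 = 2.0045
MRP = 10.67% − 2.75% = 7.92%
E(R) = R_f + β × MRP = 2.75% + 2.0045 × 7.92% = 18.63%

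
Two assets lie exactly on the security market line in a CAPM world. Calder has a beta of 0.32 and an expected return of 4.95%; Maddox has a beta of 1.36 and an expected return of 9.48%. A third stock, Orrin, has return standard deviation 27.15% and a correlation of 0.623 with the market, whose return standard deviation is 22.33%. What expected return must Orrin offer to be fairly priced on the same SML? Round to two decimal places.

MRP = (9.48% − 4.95%) / (1.36 − 0.32) = 4.3558%
R_f = 4.95% − 0.32 × 4.3558% = 3.5561%
β_Orrin = ρ·σ_i/σ_m = 0.623 × 27.15 / 22.33 = 0.7575
E(R_Orrin) = R_f + β × MRP = 3.5561% + 0.7575 × 4.3558% = 6.86%

6.86%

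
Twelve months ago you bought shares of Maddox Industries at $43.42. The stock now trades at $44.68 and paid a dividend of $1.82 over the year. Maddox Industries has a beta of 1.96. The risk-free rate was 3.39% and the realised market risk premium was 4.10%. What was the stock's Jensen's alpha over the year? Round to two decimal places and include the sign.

-4.33%

Realised HPR = (P1 + D1 − P0) / P0 = (44.68 + 1.82 − 43.42) / 43.42 = 3.08 / 43.42 = 7.0935%
CAPM required = R_f + β·MRP = 3.39% + 1.96 × 4.10% = 11.4260%
α = realised − required = 7.0935% − 11.4260% = -4.33%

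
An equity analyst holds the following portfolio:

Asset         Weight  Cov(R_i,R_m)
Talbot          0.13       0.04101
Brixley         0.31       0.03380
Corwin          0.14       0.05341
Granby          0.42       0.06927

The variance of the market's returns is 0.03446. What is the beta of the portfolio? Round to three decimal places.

β_Talbot = 0.04101 / 0.03446 = 1.1901
β_Brixley = 0.03380 / 0.03446 = 0.9808
β_Corwin = 0.05341 / 0.03446 = 1.5499
β_Granby = 0.06927 / 0.03446 = 2.0102
β_P = Σ w_i β_i = 0.13×1.1901 + 0.31×0.9808 + 0.14×1.5499 + 0.42×2.0102 = 1.5200

1.520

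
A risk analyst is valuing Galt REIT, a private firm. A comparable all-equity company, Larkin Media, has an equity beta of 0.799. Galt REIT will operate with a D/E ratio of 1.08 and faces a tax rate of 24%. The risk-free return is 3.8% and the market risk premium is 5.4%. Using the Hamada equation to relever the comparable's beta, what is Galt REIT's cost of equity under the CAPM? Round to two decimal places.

11.66%

β_L = β_U × [1 + (1 − t)(D/E)] = 0.799 × [1 + (1 − 0.24) × 1.08]
    = 0.799 × [1 + 0.76 × 1.08] = 0.799 × 1.8208 = 1.4548
E(R) = R_f + β_L × MRP = 3.8% + 1.4548 × 5.4% = 11.66%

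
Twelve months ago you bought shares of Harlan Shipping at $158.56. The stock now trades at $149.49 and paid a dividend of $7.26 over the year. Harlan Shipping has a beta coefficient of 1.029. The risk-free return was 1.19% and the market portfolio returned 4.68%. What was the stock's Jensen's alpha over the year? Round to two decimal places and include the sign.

-5.92%

Realised HPR = (P1 + D1 − P0) / P0 = (149.49 + 7.26 − 158.56) / 158.56 = -1.81 / 158.56 = -1.1415%
MRP = 4.68% − 1.19% = 3.49%
CAPM required = R_f + β·MRP = 1.19% + 1.029 × 3.49% = 4.78121%
α = realised − required = -1.1415% − 4.78121% = -5.92%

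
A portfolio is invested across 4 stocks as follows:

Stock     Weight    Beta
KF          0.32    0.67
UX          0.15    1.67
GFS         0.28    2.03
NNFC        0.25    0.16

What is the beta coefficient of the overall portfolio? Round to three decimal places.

β_P = Σ w_i β_i = 0.32×0.67 + 0.15×1.67 + 0.28×2.03 + 0.25×0.16 = 1.0733

1.073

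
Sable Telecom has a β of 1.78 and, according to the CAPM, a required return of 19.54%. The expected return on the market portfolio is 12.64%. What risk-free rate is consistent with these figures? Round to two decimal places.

3.79%

E(R) = R_f + β(E(R_m) − R_f) = R_f(1 − β) + β·E(R_m)
19.54% = R_f × (1 − 1.78) + 1.78 × 12.64%
19.54% = R_f × -0.78 + 22.4992%
R_f = (19.54% − 22.4992%) / -0.78 = 3.79%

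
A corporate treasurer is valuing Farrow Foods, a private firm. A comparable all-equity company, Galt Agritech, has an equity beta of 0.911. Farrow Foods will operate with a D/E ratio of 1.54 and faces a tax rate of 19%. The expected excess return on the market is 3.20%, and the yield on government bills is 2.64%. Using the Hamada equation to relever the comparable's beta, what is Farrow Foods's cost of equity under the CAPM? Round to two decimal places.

β_L = β_U × [1 + (1 − t)(D/E)] = 0.911 × [1 + (1 − 0.19) × 1.54]
    = 0.911 × [1 + 0.81 × 1.54] = 0.911 × 2.2474 = 2.0474
E(R) = R_f + β_L × MRP = 2.64% + 2.0474 × 3.20% = 9.19%

9.19%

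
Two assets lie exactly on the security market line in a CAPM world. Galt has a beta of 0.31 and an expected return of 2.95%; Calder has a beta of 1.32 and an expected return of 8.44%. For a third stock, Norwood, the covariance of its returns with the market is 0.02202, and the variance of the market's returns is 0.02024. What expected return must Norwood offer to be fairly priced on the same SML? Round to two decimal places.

MRP = (8.44% − 2.95%) / (1.32 − 0.31) = 5.4356%
R_f = 2.95% − 0.31 × 5.4356% = 1.2650%
β_Norwood = Cov / Var(R_m) = 0.02202 / 0.02024 = 1.0879
E(R_Norwood) = R_f + β × MRP = 1.2650% + 1.0879 × 5.4356% = 7.18%

7.18%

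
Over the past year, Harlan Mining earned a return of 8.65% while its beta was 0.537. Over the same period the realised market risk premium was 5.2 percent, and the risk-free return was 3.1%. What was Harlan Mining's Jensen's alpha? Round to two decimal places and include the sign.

CAPM benchmark = R_f + β(R_m − R_f) = 3.1% + 0.537 × 5.2% = 5.8924%
α = actual − benchmark = 8.65% − 5.8924% = +2.76%

+2.76%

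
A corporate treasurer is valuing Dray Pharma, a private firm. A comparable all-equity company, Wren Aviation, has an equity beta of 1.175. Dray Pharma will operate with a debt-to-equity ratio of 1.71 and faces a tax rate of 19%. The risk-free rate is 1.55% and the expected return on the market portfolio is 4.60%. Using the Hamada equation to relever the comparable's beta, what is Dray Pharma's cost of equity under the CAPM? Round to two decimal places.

10.10%

β_L = β_U × [1 + (1 − t)(D/E)] = 1.175 × [1 + (1 − 0.19) × 1.71]
    = 1.175 × [1 + 0.81 × 1.71] = 1.175 × 2.3851 = 2.8025
MRP = 4.60% − 1.55% = 3.05%
E(R) = R_f + β_L × MRP = 1.55% + 2.8025 × 3.05% = 10.10%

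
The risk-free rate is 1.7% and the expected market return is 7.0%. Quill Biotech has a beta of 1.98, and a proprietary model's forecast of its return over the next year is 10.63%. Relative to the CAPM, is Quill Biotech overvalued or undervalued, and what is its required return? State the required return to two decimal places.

MRP = 7.0% − 1.7% = 5.30%
Required return = R_f + β·MRP = 1.7% + 1.98 × 5.3% = 12.19%
Forecast 10.63% < required 12.19% → the stock plots below the SML → overvalued.

Overvalued; required return 12.19%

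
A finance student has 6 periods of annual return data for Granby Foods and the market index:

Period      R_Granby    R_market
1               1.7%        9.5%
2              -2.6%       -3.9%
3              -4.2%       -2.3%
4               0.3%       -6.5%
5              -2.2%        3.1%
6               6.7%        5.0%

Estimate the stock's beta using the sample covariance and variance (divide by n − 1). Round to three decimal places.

0.332

Mean R_i = (1.7 − 2.6 − 4.2 + 0.3 − 2.2 + 6.7) / 6 = -0.0500%
Mean R_m = (9.5 − 3.9 − 2.3 − 6.5 + 3.1 + 5.0) / 6 = 0.8167%
Σ(R_i − R̄_i)(R_m − R̄_m) = 60.9250  ⇒  Cov = 60.9250 / 5 = 12.1850
Σ(R_m − R̄_m)² = 183.6083  ⇒  Var(R_m) = 183.6083 / 5 = 36.7217
β = Cov / Var(R_m) = 12.1850 / 36.7217 = 0.3318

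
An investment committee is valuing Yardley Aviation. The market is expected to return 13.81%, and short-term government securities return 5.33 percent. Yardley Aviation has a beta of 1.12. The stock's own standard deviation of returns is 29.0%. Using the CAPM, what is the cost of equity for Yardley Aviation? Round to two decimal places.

Market risk premium = E(R_m) − R_f = 13.81% − 5.33% = 8.48%
E(R) = R_f + β × MRP = 5.33% + 1.12 × 8.48% = 14.83%

14.83%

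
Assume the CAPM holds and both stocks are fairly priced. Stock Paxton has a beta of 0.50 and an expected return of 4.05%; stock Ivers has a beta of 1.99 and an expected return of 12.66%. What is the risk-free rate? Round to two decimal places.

1.16%

Both satisfy E(R) = R_f + β·MRP, so the slope of the SML is
MRP = (12.66% − 4.05%) / (1.99 − 0.50) = 8.61% / 1.49 = 5.7785%
R_f = E(R_Paxton) − β_Paxton·MRP = 4.05% − 0.50 × 5.7785% = 1.1608%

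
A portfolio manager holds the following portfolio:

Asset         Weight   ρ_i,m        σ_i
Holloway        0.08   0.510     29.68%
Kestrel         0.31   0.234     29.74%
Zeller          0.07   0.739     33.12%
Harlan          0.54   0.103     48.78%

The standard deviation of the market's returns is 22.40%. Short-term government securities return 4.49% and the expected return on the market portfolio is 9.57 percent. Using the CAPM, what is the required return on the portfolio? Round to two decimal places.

6.26%

β_Holloway = 0.510 × 29.68% / 22.40% = 0.6758
β_Kestrel = 0.234 × 29.74% / 22.40% = 0.3107
β_Zeller = 0.739 × 33.12% / 22.40% = 1.0927
β_Harlan = 0.103 × 48.78% / 22.40% = 0.2243
β_P = Σ w_i β_i = 0.08×0.6758 + 0.31×0.3107 + 0.07×1.0927 + 0.54×0.2243 = 0.3480
MRP = 9.57% − 4.49% = 5.08%
E(R_P) = R_f + β_P × MRP = 4.49% + 0.3480 × 5.08% = 6.26%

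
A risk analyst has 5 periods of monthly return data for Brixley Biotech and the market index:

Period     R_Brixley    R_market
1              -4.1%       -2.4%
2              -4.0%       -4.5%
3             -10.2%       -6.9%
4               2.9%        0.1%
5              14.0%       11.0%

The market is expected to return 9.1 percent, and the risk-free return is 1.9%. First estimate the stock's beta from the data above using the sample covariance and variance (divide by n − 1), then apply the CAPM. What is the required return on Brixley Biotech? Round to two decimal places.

Mean R_i = (-4.1 − 4.0 − 10.2 + 2.9 + 14.0) / 5 = -0.2800%
Mean R_m = (-2.4 − 4.5 − 6.9 + 0.1 + 11.0) / 5 = -0.5400%
Σ(R_i − R̄_i)(R_m − R̄_m) = 251.7540  ⇒  Cov = 251.7540 / 4 = 62.9385
Σ(R_m − R̄_m)² = 193.1720  ⇒  Var(R_m) = 193.1720 / 4 = 48.2930
β = Cov / Var(R_m) = 62.9385 / 48.2930 = 1.3033
MRP = 9.1% − 1.9% = 7.20%
E(R) = R_f + β × MRP = 1.9% + 1.3033 × 7.2% = 11.28%

11.28%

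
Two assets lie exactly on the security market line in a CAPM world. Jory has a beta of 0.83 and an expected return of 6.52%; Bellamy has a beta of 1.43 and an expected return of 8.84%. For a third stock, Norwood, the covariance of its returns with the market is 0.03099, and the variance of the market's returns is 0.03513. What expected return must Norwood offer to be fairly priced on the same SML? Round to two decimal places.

6.72%

MRP = (8.84% − 6.52%) / (1.43 − 0.83) = 3.8667%
R_f = 6.52% − 0.83 × 3.8667% = 3.3106%
β_Norwood = Cov / Var(R_m) = 0.03099 / 0.03513 = 0.8822
E(R_Norwood) = R_f + β × MRP = 3.3106% + 0.8822 × 3.8667% = 6.72%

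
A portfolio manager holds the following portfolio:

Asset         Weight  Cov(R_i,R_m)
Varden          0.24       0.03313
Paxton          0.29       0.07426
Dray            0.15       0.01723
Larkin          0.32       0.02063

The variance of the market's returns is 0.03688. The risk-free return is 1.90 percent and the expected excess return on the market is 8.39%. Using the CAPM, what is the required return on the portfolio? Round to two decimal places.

10.70%

β_Varden = 0.03313 / 0.03688 = 0.8983
β_Paxton = 0.07426 / 0.03688 = 2.0136
β_Dray = 0.01723 / 0.03688 = 0.4672
β_Larkin = 0.02063 / 0.03688 = 0.5594
β_P = Σ w_i β_i = 0.24×0.8983 + 0.29×2.0136 + 0.15×0.4672 + 0.32×0.5594 = 1.0486
E(R_P) = R_f + β_P × MRP = 1.90% + 1.0486 × 8.39% = 10.70%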